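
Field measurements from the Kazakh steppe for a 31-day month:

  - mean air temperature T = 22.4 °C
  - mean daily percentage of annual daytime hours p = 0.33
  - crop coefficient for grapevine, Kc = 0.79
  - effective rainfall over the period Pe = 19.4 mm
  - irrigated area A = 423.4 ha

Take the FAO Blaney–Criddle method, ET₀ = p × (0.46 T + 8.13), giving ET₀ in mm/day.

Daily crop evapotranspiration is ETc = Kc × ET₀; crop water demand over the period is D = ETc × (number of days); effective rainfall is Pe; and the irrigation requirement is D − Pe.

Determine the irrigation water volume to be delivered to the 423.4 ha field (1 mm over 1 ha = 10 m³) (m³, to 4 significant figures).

ET₀ = 0.33 × (0.46 × 22.4 + 8.13) = 0.33 × 18.434 = 6.0832 mm/d
ETc = Kc × ET₀ = 0.79 × 6.0832 = 4.8057 mm/d
Crop demand D = ETc × 31 d = 4.8057 × 31 = 148.977 mm
D − Pe = 148.977 − 19.4 = 129.577 mm
Volume = 129.577 mm × 423.4 ha × 10 = 548629.0 m³

548600 m³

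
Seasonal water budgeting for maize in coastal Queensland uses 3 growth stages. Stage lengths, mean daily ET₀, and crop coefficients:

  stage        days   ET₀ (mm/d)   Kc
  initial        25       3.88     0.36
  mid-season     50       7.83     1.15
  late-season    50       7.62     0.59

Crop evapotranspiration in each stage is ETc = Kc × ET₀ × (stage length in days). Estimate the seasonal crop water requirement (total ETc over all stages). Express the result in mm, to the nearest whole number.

710 mm

initial: 0.36 × 3.88 × 25 = 34.92 mm
mid-season: 1.15 × 7.83 × 50 = 450.23 mm
late-season: 0.59 × 7.62 × 50 = 224.79 mm
Seasonal total = 709.94 mm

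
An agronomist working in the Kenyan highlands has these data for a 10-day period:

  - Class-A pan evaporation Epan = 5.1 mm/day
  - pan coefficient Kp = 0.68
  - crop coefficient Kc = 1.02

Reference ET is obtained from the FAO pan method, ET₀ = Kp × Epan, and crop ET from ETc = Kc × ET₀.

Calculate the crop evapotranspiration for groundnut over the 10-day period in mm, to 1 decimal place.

35.4 mm

ET₀ = 0.68 × 5.1 = 3.4680 mm/d
ETc = Kc × ET₀ = 1.02 × 3.4680 = 3.5374 mm/d
Over 10 days: 3.5374 × 10 = 35.374 mm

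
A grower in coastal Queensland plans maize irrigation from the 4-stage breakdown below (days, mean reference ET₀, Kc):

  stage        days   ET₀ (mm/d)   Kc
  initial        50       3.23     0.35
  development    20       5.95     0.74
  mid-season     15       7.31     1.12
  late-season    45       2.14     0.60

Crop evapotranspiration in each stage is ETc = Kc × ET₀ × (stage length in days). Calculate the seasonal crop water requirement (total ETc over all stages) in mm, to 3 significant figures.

325 mm

initial: 0.35 × 3.23 × 50 = 56.53 mm
development: 0.74 × 5.95 × 20 = 88.06 mm
mid-season: 1.12 × 7.31 × 15 = 122.81 mm
late-season: 0.60 × 2.14 × 45 = 57.78 mm
Seasonal total = 325.18 mm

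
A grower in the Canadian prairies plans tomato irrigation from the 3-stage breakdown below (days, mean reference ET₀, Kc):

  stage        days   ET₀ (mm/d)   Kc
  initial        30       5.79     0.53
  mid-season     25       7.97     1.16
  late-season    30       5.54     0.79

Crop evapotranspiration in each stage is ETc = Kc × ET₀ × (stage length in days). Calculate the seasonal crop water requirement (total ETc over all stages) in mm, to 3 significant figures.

initial: 0.53 × 5.79 × 30 = 92.06 mm
mid-season: 1.16 × 7.97 × 25 = 231.13 mm
late-season: 0.79 × 5.54 × 30 = 131.30 mm
Seasonal total = 454.49 mm

454 mm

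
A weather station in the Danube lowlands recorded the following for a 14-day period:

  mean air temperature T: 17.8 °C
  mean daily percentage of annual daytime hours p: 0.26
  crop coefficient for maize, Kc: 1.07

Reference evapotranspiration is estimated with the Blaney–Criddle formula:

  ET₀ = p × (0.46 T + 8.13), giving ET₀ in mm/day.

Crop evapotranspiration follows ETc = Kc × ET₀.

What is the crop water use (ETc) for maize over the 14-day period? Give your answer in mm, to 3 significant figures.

63.6 mm

ET₀ = 0.26 × (0.46 × 17.8 + 8.13) = 0.26 × 16.318 = 4.2427 mm/d
ETc = Kc × ET₀ = 1.07 × 4.2427 = 4.5397 mm/d
Over 14 days: 4.5397 × 14 = 63.556 mm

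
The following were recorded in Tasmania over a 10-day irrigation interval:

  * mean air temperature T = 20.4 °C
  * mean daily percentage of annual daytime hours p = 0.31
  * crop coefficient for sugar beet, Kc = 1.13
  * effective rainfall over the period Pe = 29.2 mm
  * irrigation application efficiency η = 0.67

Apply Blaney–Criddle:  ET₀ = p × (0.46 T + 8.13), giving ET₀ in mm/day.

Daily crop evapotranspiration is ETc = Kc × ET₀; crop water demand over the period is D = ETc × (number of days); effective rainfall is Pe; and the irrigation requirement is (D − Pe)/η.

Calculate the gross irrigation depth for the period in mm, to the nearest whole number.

ET₀ = 0.31 × (0.46 × 20.4 + 8.13) = 0.31 × 17.514 = 5.4293 mm/d
ETc = Kc × ET₀ = 1.13 × 5.4293 = 6.1351 mm/d
Crop demand D = ETc × 10 d = 6.1351 × 10 = 61.351 mm
D − Pe = 61.351 − 29.2 = 32.151 mm
Gross irrigation = 32.151 / 0.67 = 47.987 mm

48 mm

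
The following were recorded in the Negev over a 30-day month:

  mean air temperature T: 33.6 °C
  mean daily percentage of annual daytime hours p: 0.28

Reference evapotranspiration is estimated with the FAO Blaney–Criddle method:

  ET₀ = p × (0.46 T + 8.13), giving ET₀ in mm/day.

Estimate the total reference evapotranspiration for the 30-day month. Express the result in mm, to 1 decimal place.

198.1 mm

ET₀ = 0.28 × (0.46 × 33.6 + 8.13) = 0.28 × 23.586 = 6.6041 mm/d
Monthly total = 6.6041 × 30 = 198.123 mm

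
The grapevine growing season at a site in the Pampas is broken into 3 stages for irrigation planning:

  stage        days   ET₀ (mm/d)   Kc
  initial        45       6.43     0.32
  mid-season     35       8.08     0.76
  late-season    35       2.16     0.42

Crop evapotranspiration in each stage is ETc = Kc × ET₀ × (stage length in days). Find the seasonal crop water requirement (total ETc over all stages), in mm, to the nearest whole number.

initial: 0.32 × 6.43 × 45 = 92.59 mm
mid-season: 0.76 × 8.08 × 35 = 214.93 mm
late-season: 0.42 × 2.16 × 35 = 31.75 mm
Seasonal total = 339.27 mm

339 mm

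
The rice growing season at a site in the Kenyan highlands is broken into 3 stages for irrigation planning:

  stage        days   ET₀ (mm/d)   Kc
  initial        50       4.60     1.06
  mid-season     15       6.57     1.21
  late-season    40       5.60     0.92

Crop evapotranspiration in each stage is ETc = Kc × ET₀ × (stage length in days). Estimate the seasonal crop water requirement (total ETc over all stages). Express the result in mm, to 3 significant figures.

initial: 1.06 × 4.60 × 50 = 243.80 mm
mid-season: 1.21 × 6.57 × 15 = 119.25 mm
late-season: 0.92 × 5.60 × 40 = 206.08 mm
Seasonal total = 569.13 mm

569 mm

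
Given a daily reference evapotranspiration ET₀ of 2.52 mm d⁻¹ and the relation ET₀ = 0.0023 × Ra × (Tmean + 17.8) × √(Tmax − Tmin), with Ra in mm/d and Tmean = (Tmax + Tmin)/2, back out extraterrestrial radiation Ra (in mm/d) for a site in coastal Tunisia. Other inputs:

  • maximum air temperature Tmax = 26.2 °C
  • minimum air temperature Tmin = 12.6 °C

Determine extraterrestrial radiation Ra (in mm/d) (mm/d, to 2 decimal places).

Tmean = 19.40 °C; √ΔT = 3.6878
Ra = ET₀ / [0.0023 × (Tmean+17.8) × √ΔT] = 2.52 / (0.0023 × 37.20 × 3.6878) = 7.987 mm/d

7.99 mm/d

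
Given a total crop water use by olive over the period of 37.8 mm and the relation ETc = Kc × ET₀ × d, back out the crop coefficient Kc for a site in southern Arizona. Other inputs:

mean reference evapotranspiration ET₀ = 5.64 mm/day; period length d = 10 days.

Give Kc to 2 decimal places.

0.67

ETc = Kc × ET₀ × d  ⇒  Kc = ETc / (ET₀ × d)
Kc = 37.8 / (5.64 × 10) = 37.8 / 56.40 = 0.6702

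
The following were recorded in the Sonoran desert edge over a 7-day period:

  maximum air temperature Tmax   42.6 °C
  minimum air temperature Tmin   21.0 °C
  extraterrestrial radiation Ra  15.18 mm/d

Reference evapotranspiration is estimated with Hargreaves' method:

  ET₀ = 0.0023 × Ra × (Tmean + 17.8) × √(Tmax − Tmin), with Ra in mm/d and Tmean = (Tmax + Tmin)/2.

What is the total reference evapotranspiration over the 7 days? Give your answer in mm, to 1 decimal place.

Tmean = (42.6 + 21.0)/2 = 31.80 °C
ET₀ = 0.0023 × 15.18 × (31.80 + 17.8) × √21.6 = 0.0023 × 15.18 × 49.60 × 4.6476 = 8.0484 mm/d
Over 7 days: 8.0484 × 7 = 56.339 mm

56.3 mm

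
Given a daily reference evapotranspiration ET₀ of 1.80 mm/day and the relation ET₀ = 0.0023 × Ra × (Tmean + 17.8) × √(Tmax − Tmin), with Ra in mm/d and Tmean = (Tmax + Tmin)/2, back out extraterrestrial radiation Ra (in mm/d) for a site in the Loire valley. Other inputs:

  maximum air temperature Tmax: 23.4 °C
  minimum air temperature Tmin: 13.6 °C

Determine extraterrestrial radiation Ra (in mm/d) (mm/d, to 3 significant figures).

Tmean = 18.50 °C; √ΔT = 3.1305
Ra = ET₀ / [0.0023 × (Tmean+17.8) × √ΔT] = 1.80 / (0.0023 × 36.30 × 3.1305) = 6.887 mm/d

6.89 mm/d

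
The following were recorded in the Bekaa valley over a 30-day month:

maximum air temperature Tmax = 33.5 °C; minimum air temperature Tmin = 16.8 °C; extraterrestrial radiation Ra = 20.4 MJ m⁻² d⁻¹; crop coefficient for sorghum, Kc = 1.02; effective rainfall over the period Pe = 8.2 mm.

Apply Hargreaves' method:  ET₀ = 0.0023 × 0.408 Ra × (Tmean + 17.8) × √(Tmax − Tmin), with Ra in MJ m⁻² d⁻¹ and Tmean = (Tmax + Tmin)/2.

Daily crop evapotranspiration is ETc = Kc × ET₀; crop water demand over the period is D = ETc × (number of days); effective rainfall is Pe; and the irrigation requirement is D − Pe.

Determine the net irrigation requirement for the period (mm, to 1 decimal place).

94.6 mm

Tmean = (33.5 + 16.8)/2 = 25.15 °C
0.408 Ra = 0.408 × 20.4 = 8.3232 mm/d equivalent
ET₀ = 0.0023 × 8.3232 × (25.15 + 17.8) × √16.7 = 0.0023 × 8.3232 × 42.95 × 4.0866 = 3.3600 mm/d
ETc = Kc × ET₀ = 1.02 × 3.3600 = 3.4272 mm/d
Crop demand D = ETc × 30 d = 3.4272 × 30 = 102.816 mm
D − Pe = 102.816 − 8.2 = 94.616 mm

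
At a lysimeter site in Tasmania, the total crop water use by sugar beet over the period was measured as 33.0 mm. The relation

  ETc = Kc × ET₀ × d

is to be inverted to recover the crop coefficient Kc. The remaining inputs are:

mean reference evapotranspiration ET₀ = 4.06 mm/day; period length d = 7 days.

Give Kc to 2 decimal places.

ETc = Kc × ET₀ × d  ⇒  Kc = ETc / (ET₀ × d)
Kc = 33.0 / (4.06 × 7) = 33.0 / 28.42 = 1.1612

1.16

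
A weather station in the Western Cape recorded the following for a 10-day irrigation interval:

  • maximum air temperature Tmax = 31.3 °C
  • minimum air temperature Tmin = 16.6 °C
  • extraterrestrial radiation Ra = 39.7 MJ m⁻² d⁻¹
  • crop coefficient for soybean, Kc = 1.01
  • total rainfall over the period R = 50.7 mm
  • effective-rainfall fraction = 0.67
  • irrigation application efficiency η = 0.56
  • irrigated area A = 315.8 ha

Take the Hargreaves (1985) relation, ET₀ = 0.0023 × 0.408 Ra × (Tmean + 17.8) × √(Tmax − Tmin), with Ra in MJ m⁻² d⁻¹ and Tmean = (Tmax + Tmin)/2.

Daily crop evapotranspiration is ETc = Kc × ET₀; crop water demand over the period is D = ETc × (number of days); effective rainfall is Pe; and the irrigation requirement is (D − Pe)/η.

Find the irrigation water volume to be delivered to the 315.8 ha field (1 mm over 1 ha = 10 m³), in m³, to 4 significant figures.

Tmean = (31.3 + 16.6)/2 = 23.95 °C
0.408 Ra = 0.408 × 39.7 = 16.1976 mm/d equivalent
ET₀ = 0.0023 × 16.1976 × (23.95 + 17.8) × √14.7 = 0.0023 × 16.1976 × 41.75 × 3.8341 = 5.9635 mm/d
ETc = Kc × ET₀ = 1.01 × 5.9635 = 6.0231 mm/d
Crop demand D = ETc × 10 d = 6.0231 × 10 = 60.231 mm
Pe = 0.67 × 50.7 = 33.969 mm
D − Pe = 60.231 − 33.969 = 26.262 mm
Gross irrigation = 26.262 / 0.56 = 46.896 mm
Volume = 46.896 mm × 315.8 ha × 10 = 148097.6 m³

148100 m³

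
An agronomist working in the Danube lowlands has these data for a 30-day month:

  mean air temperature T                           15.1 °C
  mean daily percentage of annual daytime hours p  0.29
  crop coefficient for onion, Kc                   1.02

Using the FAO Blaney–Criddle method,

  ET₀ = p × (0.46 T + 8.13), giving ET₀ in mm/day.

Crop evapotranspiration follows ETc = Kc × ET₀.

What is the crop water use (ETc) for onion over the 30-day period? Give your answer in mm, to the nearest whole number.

ET₀ = 0.29 × (0.46 × 15.1 + 8.13) = 0.29 × 15.076 = 4.3720 mm/d
ETc = Kc × ET₀ = 1.02 × 4.3720 = 4.4594 mm/d
Over 30 days: 4.4594 × 30 = 133.782 mm

134 mm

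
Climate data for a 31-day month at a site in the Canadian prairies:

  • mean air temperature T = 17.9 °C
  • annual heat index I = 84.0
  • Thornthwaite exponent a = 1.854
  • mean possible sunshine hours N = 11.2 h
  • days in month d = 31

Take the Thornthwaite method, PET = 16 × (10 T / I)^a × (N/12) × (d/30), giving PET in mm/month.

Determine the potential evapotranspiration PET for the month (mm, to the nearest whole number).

10T/I = 10 × 17.9 / 84.0 = 2.1310
(10T/I)^a = 2.1310^1.854 = 4.0662
Uncorrected PET = 16 × 4.0662 = 65.059 mm
Correction = (N/12)(d/30) = (11.2/12)(31/30) = 0.9644
PET = 65.059 × 0.9644 = 62.743 mm/month

63 mm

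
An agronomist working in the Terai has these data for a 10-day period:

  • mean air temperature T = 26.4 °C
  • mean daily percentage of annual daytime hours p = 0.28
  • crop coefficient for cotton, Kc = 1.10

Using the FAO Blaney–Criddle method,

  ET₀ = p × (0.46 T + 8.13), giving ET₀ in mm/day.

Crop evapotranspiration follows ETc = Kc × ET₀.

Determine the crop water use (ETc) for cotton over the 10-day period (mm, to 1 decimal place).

ET₀ = 0.28 × (0.46 × 26.4 + 8.13) = 0.28 × 20.274 = 5.6767 mm/d
ETc = Kc × ET₀ = 1.10 × 5.6767 = 6.2444 mm/d
Over 10 days: 6.2444 × 10 = 62.444 mm

62.4 mm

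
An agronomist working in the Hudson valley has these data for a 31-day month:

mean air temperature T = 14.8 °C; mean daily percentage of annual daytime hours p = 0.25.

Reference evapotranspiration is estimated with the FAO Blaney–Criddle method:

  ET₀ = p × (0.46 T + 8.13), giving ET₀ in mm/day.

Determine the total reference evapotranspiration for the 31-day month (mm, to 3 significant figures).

ET₀ = 0.25 × (0.46 × 14.8 + 8.13) = 0.25 × 14.938 = 3.7345 mm/d
Monthly total = 3.7345 × 31 = 115.770 mm

116 mm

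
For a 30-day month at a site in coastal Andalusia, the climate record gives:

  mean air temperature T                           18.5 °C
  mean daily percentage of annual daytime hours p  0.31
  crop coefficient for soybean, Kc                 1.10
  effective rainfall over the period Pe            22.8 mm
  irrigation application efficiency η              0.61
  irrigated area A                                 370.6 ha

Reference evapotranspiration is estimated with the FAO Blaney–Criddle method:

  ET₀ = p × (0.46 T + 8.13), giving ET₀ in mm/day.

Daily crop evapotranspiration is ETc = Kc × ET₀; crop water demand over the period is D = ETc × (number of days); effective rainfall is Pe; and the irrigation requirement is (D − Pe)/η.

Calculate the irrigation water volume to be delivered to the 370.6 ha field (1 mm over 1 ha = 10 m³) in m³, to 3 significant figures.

ET₀ = 0.31 × (0.46 × 18.5 + 8.13) = 0.31 × 16.640 = 5.1584 mm/d
ETc = Kc × ET₀ = 1.10 × 5.1584 = 5.6742 mm/d
Crop demand D = ETc × 30 d = 5.6742 × 30 = 170.226 mm
D − Pe = 170.226 − 22.8 = 147.426 mm
Gross irrigation = 147.426 / 0.61 = 241.682 mm
Volume = 241.682 mm × 370.6 ha × 10 = 895673.5 m³

896000 m³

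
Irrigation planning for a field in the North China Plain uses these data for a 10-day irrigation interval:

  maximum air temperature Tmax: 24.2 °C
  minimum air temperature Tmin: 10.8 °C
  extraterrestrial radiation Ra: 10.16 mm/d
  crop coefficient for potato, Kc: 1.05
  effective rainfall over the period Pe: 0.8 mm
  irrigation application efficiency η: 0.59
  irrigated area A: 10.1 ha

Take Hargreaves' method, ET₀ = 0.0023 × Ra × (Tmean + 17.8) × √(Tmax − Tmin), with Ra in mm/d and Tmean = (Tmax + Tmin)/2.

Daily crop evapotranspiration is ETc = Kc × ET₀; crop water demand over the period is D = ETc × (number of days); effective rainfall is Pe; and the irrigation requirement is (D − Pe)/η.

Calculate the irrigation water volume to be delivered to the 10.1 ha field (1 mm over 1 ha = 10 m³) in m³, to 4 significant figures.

5291 m³

Tmean = (24.2 + 10.8)/2 = 17.50 °C
ET₀ = 0.0023 × 10.16 × (17.50 + 17.8) × √13.4 = 0.0023 × 10.16 × 35.30 × 3.6606 = 3.0196 mm/d
ETc = Kc × ET₀ = 1.05 × 3.0196 = 3.1706 mm/d
Crop demand D = ETc × 10 d = 3.1706 × 10 = 31.706 mm
D − Pe = 31.706 − 0.8 = 30.906 mm
Gross irrigation = 30.906 / 0.59 = 52.383 mm
Volume = 52.383 mm × 10.1 ha × 10 = 5290.7 m³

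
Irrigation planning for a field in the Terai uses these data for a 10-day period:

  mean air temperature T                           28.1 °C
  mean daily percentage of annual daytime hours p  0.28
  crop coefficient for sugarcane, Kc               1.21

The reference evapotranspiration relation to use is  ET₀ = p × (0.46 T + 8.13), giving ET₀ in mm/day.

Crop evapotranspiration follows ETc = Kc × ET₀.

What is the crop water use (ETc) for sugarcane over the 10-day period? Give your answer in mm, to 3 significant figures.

ET₀ = 0.28 × (0.46 × 28.1 + 8.13) = 0.28 × 21.056 = 5.8957 mm/d
ETc = Kc × ET₀ = 1.21 × 5.8957 = 7.1338 mm/d
Over 10 days: 7.1338 × 10 = 71.338 mm

71.3 mm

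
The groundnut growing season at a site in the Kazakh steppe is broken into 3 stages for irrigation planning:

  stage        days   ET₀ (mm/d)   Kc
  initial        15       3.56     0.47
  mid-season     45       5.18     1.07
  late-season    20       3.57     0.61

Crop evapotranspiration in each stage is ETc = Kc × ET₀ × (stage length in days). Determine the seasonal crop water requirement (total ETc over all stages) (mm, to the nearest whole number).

318 mm

initial: 0.47 × 3.56 × 15 = 25.10 mm
mid-season: 1.07 × 5.18 × 45 = 249.42 mm
late-season: 0.61 × 3.57 × 20 = 43.55 mm
Seasonal total = 318.07 mm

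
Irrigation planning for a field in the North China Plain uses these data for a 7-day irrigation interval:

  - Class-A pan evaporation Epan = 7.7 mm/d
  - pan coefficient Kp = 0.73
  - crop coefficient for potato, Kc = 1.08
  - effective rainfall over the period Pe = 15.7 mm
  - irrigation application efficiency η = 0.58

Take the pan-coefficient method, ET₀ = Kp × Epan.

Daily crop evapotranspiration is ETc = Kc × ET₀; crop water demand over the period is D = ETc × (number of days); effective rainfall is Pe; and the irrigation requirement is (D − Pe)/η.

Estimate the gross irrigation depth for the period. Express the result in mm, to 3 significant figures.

ET₀ = 0.73 × 7.7 = 5.6210 mm/d
ETc = Kc × ET₀ = 1.08 × 5.6210 = 6.0707 mm/d
Crop demand D = ETc × 7 d = 6.0707 × 7 = 42.495 mm
D − Pe = 42.495 − 15.7 = 26.795 mm
Gross irrigation = 26.795 / 0.58 = 46.198 mm

46.2 mm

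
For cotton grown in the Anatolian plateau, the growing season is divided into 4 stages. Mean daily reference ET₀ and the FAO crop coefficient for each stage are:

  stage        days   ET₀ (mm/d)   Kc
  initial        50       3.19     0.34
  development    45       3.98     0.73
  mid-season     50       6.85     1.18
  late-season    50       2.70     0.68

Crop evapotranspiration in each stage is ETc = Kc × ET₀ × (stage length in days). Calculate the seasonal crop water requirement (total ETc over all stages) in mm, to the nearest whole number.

681 mm

initial: 0.34 × 3.19 × 50 = 54.23 mm
development: 0.73 × 3.98 × 45 = 130.74 mm
mid-season: 1.18 × 6.85 × 50 = 404.15 mm
late-season: 0.68 × 2.70 × 50 = 91.80 mm
Seasonal total = 680.92 mm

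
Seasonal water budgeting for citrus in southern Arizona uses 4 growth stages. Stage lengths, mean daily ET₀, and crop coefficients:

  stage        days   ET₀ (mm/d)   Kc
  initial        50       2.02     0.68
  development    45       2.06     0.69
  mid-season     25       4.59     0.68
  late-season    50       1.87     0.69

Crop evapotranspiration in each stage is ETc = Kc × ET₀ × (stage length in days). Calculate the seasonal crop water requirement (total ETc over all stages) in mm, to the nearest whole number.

initial: 0.68 × 2.02 × 50 = 68.68 mm
development: 0.69 × 2.06 × 45 = 63.96 mm
mid-season: 0.68 × 4.59 × 25 = 78.03 mm
late-season: 0.69 × 1.87 × 50 = 64.52 mm
Seasonal total = 275.19 mm

275 mm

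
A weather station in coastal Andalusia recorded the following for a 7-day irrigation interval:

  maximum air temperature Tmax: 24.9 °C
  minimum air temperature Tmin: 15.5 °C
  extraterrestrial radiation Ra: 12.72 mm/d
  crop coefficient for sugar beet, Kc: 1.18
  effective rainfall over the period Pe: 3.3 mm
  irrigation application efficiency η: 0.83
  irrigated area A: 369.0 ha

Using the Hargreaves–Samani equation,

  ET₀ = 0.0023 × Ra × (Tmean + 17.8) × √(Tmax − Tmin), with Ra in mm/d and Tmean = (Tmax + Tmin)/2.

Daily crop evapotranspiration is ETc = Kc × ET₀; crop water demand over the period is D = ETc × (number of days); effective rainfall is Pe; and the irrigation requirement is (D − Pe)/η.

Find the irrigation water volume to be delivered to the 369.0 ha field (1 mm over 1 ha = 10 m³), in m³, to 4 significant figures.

Tmean = (24.9 + 15.5)/2 = 20.20 °C
ET₀ = 0.0023 × 12.72 × (20.20 + 17.8) × √9.4 = 0.0023 × 12.72 × 38.00 × 3.0659 = 3.4084 mm/d
ETc = Kc × ET₀ = 1.18 × 3.4084 = 4.0219 mm/d
Crop demand D = ETc × 7 d = 4.0219 × 7 = 28.153 mm
D − Pe = 28.153 − 3.3 = 24.853 mm
Gross irrigation = 24.853 / 0.83 = 29.943 mm
Volume = 29.943 mm × 369.0 ha × 10 = 110489.7 m³

110500 m³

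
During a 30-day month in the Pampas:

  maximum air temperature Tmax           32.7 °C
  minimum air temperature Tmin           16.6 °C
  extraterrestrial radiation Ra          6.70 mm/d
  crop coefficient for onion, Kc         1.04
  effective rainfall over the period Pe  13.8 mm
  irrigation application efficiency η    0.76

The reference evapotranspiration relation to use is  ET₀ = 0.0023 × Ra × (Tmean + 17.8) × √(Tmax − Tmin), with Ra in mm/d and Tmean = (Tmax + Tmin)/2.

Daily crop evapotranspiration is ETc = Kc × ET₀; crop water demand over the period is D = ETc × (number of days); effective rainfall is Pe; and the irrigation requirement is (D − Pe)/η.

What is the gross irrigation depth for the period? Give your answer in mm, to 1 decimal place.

Tmean = (32.7 + 16.6)/2 = 24.65 °C
ET₀ = 0.0023 × 6.70 × (24.65 + 17.8) × √16.1 = 0.0023 × 6.70 × 42.45 × 4.0125 = 2.6248 mm/d
ETc = Kc × ET₀ = 1.04 × 2.6248 = 2.7298 mm/d
Crop demand D = ETc × 30 d = 2.7298 × 30 = 81.894 mm
D − Pe = 81.894 − 13.8 = 68.094 mm
Gross irrigation = 68.094 / 0.76 = 89.597 mm

89.6 mm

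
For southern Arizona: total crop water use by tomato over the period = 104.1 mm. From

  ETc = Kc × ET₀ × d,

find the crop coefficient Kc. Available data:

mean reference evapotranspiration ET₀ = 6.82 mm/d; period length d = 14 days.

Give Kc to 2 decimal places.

1.09

ETc = Kc × ET₀ × d  ⇒  Kc = ETc / (ET₀ × d)
Kc = 104.1 / (6.82 × 14) = 104.1 / 95.48 = 1.0903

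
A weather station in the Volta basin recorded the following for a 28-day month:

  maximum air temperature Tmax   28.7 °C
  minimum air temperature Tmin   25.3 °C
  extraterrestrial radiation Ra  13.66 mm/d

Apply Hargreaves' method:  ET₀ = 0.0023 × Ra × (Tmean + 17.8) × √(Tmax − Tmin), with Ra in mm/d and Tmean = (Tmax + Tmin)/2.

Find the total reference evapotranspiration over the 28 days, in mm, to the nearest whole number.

73 mm

Tmean = (28.7 + 25.3)/2 = 27.00 °C
ET₀ = 0.0023 × 13.66 × (27.00 + 17.8) × √3.4 = 0.0023 × 13.66 × 44.80 × 1.8439 = 2.5953 mm/d
Over 28 days: 2.5953 × 28 = 72.668 mm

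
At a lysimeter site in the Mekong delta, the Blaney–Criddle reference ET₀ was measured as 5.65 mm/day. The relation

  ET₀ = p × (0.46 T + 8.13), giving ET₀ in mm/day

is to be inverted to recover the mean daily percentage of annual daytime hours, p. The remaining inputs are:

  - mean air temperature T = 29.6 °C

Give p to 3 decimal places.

p = ET₀ / (0.46 T + 8.13) = 5.65 / (0.46 × 29.6 + 8.13) = 5.65 / 21.746 = 0.2598

0.260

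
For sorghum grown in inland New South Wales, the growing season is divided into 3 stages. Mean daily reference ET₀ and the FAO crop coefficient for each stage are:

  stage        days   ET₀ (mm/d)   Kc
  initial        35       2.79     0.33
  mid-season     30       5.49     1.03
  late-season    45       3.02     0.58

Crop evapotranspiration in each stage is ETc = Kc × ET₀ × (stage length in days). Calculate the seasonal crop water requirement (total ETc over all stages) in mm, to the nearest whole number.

initial: 0.33 × 2.79 × 35 = 32.22 mm
mid-season: 1.03 × 5.49 × 30 = 169.64 mm
late-season: 0.58 × 3.02 × 45 = 78.82 mm
Seasonal total = 280.68 mm

281 mm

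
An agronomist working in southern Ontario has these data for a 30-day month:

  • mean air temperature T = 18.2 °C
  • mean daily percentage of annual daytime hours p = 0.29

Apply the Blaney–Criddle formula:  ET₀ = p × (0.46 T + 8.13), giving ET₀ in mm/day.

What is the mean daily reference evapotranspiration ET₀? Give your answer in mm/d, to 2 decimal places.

4.79 mm/d

ET₀ = 0.29 × (0.46 × 18.2 + 8.13) = 0.29 × 16.502 = 4.7856 mm/d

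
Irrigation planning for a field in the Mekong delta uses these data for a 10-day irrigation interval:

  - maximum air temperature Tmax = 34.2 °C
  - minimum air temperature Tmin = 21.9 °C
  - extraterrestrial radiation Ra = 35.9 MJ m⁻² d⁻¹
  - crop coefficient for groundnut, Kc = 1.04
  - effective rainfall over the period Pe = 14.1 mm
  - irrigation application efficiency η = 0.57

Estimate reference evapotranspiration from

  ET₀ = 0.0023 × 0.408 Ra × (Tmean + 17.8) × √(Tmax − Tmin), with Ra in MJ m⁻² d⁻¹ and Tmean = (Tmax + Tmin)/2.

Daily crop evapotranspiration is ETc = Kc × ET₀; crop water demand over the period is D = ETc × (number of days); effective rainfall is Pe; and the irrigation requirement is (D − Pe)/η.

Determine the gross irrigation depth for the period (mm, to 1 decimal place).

74.1 mm

Tmean = (34.2 + 21.9)/2 = 28.05 °C
0.408 Ra = 0.408 × 35.9 = 14.6472 mm/d equivalent
ET₀ = 0.0023 × 14.6472 × (28.05 + 17.8) × √12.3 = 0.0023 × 14.6472 × 45.85 × 3.5071 = 5.4171 mm/d
ETc = Kc × ET₀ = 1.04 × 5.4171 = 5.6338 mm/d
Crop demand D = ETc × 10 d = 5.6338 × 10 = 56.338 mm
D − Pe = 56.338 − 14.1 = 42.238 mm
Gross irrigation = 42.238 / 0.57 = 74.102 mm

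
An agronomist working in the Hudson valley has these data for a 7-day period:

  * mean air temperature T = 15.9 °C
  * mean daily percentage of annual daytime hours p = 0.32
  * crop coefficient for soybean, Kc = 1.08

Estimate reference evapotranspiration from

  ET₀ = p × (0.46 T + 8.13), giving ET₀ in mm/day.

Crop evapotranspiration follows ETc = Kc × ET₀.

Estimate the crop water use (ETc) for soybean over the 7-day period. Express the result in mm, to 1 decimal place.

ET₀ = 0.32 × (0.46 × 15.9 + 8.13) = 0.32 × 15.444 = 4.9421 mm/d
ETc = Kc × ET₀ = 1.08 × 4.9421 = 5.3375 mm/d
Over 7 days: 5.3375 × 7 = 37.363 mm

37.4 mm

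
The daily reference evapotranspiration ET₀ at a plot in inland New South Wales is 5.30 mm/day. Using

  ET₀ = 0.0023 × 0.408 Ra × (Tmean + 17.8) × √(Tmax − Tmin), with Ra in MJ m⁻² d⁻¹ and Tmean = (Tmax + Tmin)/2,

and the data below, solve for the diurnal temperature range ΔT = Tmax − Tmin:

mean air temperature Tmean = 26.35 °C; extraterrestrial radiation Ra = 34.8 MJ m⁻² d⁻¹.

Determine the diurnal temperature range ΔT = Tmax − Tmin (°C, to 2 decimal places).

√ΔT = ET₀ / [0.0023 × 0.408 × Ra × (Tmean+17.8)] = 5.30 / (0.0023 × 14.1984 × 44.15) = 3.6760
ΔT = 3.6760² = 13.513 °C

13.51 °C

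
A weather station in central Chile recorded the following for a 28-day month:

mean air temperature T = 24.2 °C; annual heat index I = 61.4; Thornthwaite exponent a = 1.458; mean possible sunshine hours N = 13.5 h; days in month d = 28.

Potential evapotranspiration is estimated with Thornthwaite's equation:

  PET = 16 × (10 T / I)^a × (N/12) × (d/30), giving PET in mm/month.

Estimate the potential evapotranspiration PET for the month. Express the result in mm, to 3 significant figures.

124 mm

10T/I = 10 × 24.2 / 61.4 = 3.9414
(10T/I)^a = 3.9414^1.458 = 7.3868
Uncorrected PET = 16 × 7.3868 = 118.189 mm
Correction = (N/12)(d/30) = (13.5/12)(28/30) = 1.0500
PET = 118.189 × 1.0500 = 124.098 mm/month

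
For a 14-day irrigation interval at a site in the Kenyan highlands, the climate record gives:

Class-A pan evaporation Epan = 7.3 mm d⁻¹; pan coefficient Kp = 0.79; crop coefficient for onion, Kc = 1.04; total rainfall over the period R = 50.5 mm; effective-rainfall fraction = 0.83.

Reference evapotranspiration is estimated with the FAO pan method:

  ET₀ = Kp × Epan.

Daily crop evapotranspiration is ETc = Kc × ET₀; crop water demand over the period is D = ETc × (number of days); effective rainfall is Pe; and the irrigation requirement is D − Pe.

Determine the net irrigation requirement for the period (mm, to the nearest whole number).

42 mm

ET₀ = 0.79 × 7.3 = 5.7670 mm/d
ETc = Kc × ET₀ = 1.04 × 5.7670 = 5.9977 mm/d
Crop demand D = ETc × 14 d = 5.9977 × 14 = 83.968 mm
Pe = 0.83 × 50.5 = 41.915 mm
D − Pe = 83.968 − 41.915 = 42.053 mm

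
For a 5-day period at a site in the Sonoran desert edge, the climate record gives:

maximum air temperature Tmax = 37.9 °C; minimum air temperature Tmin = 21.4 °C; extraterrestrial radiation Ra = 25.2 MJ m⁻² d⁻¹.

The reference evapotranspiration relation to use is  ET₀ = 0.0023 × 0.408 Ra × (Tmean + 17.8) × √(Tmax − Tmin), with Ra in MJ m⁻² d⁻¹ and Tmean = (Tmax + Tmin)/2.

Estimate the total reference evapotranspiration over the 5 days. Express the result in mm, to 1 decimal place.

22.8 mm

Tmean = (37.9 + 21.4)/2 = 29.65 °C
0.408 Ra = 0.408 × 25.2 = 10.2816 mm/d equivalent
ET₀ = 0.0023 × 10.2816 × (29.65 + 17.8) × √16.5 = 0.0023 × 10.2816 × 47.45 × 4.0620 = 4.5579 mm/d
Over 5 days: 4.5579 × 5 = 22.790 mm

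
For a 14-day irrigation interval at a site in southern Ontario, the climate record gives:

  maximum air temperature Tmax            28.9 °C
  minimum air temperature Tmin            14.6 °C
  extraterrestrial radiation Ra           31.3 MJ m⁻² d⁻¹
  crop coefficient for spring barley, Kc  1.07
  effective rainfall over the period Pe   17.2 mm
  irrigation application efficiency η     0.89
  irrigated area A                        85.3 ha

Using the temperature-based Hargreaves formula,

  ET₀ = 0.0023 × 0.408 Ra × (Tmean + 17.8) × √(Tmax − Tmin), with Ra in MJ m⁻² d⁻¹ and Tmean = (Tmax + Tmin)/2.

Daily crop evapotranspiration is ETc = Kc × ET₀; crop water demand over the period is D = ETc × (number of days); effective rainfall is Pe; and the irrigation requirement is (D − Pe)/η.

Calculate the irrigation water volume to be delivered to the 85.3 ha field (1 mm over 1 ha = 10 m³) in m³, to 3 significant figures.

46600 m³

Tmean = (28.9 + 14.6)/2 = 21.75 °C
0.408 Ra = 0.408 × 31.3 = 12.7704 mm/d equivalent
ET₀ = 0.0023 × 12.7704 × (21.75 + 17.8) × √14.3 = 0.0023 × 12.7704 × 39.55 × 3.7815 = 4.3928 mm/d
ETc = Kc × ET₀ = 1.07 × 4.3928 = 4.7003 mm/d
Crop demand D = ETc × 14 d = 4.7003 × 14 = 65.804 mm
D − Pe = 65.804 − 17.2 = 48.604 mm
Gross irrigation = 48.604 / 0.89 = 54.611 mm
Volume = 54.611 mm × 85.3 ha × 10 = 46583.2 m³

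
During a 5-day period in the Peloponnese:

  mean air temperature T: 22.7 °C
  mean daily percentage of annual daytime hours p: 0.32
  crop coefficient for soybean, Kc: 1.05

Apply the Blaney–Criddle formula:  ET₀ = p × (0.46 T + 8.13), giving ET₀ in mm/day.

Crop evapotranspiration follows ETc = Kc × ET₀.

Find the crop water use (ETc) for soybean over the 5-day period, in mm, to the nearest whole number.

31 mm

ET₀ = 0.32 × (0.46 × 22.7 + 8.13) = 0.32 × 18.572 = 5.9430 mm/d
ETc = Kc × ET₀ = 1.05 × 5.9430 = 6.2402 mm/d
Over 5 days: 6.2402 × 5 = 31.201 mm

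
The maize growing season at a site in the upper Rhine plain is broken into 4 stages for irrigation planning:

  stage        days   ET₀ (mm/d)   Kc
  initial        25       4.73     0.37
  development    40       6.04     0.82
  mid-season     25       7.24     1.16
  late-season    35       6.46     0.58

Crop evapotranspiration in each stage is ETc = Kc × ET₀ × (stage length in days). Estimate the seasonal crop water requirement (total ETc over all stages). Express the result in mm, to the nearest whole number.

initial: 0.37 × 4.73 × 25 = 43.75 mm
development: 0.82 × 6.04 × 40 = 198.11 mm
mid-season: 1.16 × 7.24 × 25 = 209.96 mm
late-season: 0.58 × 6.46 × 35 = 131.14 mm
Seasonal total = 582.96 mm

583 mm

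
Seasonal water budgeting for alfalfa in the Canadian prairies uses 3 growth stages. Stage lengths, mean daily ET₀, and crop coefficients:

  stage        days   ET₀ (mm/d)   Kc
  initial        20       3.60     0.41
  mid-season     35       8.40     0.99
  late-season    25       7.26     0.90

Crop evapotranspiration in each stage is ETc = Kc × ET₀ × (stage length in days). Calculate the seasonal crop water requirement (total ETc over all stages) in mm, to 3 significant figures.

initial: 0.41 × 3.60 × 20 = 29.52 mm
mid-season: 0.99 × 8.40 × 35 = 291.06 mm
late-season: 0.90 × 7.26 × 25 = 163.35 mm
Seasonal total = 483.93 mm

484 mm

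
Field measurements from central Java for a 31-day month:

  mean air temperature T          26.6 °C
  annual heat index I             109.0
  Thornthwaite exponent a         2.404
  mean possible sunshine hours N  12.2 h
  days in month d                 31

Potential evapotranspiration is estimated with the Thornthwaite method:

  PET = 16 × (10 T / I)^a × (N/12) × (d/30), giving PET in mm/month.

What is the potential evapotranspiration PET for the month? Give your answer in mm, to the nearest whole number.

10T/I = 10 × 26.6 / 109.0 = 2.4404
(10T/I)^a = 2.4404^2.404 = 8.5400
Uncorrected PET = 16 × 8.5400 = 136.640 mm
Correction = (N/12)(d/30) = (12.2/12)(31/30) = 1.0506
PET = 136.640 × 1.0506 = 143.554 mm/month

144 mm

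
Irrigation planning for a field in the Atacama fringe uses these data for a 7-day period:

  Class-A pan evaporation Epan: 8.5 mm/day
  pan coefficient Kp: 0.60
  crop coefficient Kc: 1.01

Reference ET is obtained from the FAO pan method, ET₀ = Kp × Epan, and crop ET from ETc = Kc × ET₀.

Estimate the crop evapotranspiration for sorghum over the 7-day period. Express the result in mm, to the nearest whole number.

ET₀ = 0.60 × 8.5 = 5.1000 mm/d
ETc = Kc × ET₀ = 1.01 × 5.1000 = 5.1510 mm/d
Over 7 days: 5.1510 × 7 = 36.057 mm

36 mm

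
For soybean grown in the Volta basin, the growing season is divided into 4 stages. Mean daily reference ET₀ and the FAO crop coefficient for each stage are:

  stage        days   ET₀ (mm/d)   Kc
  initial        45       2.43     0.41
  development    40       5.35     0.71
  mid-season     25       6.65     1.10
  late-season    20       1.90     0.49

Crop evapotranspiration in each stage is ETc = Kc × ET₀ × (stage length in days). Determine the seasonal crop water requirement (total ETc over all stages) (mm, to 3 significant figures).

initial: 0.41 × 2.43 × 45 = 44.83 mm
development: 0.71 × 5.35 × 40 = 151.94 mm
mid-season: 1.10 × 6.65 × 25 = 182.88 mm
late-season: 0.49 × 1.90 × 20 = 18.62 mm
Seasonal total = 398.27 mm

398 mm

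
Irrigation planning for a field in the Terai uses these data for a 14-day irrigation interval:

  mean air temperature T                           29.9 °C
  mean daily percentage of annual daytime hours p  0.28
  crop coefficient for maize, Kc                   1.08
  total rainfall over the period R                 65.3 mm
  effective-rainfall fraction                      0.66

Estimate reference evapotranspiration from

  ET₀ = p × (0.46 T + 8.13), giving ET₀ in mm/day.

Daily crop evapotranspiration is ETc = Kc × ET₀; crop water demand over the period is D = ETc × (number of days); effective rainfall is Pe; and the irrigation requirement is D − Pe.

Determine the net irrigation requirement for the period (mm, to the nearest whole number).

50 mm

ET₀ = 0.28 × (0.46 × 29.9 + 8.13) = 0.28 × 21.884 = 6.1275 mm/d
ETc = Kc × ET₀ = 1.08 × 6.1275 = 6.6177 mm/d
Crop demand D = ETc × 14 d = 6.6177 × 14 = 92.648 mm
Pe = 0.66 × 65.3 = 43.098 mm
D − Pe = 92.648 − 43.098 = 49.550 mm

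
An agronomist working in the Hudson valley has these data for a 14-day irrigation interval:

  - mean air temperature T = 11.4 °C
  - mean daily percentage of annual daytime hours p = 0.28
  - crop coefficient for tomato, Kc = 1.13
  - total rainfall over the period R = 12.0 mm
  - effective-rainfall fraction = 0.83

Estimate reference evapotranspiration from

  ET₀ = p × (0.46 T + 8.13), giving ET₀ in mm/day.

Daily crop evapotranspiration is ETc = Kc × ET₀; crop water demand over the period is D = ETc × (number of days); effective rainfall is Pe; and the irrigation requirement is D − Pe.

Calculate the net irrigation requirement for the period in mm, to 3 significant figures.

ET₀ = 0.28 × (0.46 × 11.4 + 8.13) = 0.28 × 13.374 = 3.7447 mm/d
ETc = Kc × ET₀ = 1.13 × 3.7447 = 4.2315 mm/d
Crop demand D = ETc × 14 d = 4.2315 × 14 = 59.241 mm
Pe = 0.83 × 12.0 = 9.960 mm
D − Pe = 59.241 − 9.960 = 49.281 mm

49.3 mm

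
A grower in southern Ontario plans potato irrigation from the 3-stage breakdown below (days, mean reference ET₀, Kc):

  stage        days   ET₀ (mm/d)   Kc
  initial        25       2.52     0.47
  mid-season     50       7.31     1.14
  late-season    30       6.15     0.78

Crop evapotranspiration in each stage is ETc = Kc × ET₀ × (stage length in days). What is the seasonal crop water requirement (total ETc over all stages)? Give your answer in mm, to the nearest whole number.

590 mm

initial: 0.47 × 2.52 × 25 = 29.61 mm
mid-season: 1.14 × 7.31 × 50 = 416.67 mm
late-season: 0.78 × 6.15 × 30 = 143.91 mm
Seasonal total = 590.19 mm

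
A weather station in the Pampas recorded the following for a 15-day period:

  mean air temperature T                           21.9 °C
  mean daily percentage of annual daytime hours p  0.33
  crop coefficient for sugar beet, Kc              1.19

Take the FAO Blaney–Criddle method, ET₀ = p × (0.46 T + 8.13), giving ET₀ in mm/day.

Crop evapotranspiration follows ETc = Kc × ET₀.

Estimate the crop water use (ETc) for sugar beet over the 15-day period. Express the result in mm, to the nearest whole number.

ET₀ = 0.33 × (0.46 × 21.9 + 8.13) = 0.33 × 18.204 = 6.0073 mm/d
ETc = Kc × ET₀ = 1.19 × 6.0073 = 7.1487 mm/d
Over 15 days: 7.1487 × 15 = 107.231 mm

107 mm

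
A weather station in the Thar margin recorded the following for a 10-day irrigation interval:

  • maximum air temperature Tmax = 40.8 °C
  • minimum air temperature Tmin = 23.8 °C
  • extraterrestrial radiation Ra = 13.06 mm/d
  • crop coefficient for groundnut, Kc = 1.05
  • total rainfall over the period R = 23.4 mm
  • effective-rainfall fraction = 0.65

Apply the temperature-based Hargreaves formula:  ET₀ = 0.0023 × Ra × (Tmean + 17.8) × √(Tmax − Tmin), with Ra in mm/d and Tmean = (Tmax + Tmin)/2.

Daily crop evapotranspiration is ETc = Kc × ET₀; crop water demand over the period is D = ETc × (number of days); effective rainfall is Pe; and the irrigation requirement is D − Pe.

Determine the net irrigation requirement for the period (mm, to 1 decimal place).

49.9 mm

Tmean = (40.8 + 23.8)/2 = 32.30 °C
ET₀ = 0.0023 × 13.06 × (32.30 + 17.8) × √17.0 = 0.0023 × 13.06 × 50.10 × 4.1231 = 6.2049 mm/d
ETc = Kc × ET₀ = 1.05 × 6.2049 = 6.5151 mm/d
Crop demand D = ETc × 10 d = 6.5151 × 10 = 65.151 mm
Pe = 0.65 × 23.4 = 15.210 mm
D − Pe = 65.151 − 15.210 = 49.941 mm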